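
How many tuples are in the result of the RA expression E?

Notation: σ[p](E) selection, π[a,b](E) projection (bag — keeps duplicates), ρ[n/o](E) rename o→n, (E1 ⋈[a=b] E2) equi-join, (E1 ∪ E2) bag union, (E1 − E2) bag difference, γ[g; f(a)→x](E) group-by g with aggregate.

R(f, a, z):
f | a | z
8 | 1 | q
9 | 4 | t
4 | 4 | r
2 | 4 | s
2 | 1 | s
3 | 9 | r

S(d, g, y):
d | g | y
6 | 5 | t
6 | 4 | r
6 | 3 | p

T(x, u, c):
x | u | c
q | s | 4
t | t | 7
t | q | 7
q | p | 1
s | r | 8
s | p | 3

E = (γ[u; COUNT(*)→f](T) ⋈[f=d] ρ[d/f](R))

Per-node cardinality:
  T → 6
  γ[u; COUNT(*)→f](T) → 5
  R → 6
  ρ[d/f](R) → 6
  (γ[u; COUNT(*)→f](T) ⋈[f=d] ρ[d/f](R)) → 2

|E| = 2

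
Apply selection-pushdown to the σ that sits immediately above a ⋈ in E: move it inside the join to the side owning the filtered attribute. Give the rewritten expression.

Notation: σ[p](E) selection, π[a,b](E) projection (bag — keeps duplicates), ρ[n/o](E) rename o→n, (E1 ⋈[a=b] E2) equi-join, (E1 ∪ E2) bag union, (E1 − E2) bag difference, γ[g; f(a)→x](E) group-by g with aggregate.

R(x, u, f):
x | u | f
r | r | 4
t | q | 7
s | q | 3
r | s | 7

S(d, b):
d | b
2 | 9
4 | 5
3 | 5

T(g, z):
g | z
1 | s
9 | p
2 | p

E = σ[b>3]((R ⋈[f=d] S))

σ filters on b, owned by the right side.
E' = (R ⋈[f=d] σ[b>3](S))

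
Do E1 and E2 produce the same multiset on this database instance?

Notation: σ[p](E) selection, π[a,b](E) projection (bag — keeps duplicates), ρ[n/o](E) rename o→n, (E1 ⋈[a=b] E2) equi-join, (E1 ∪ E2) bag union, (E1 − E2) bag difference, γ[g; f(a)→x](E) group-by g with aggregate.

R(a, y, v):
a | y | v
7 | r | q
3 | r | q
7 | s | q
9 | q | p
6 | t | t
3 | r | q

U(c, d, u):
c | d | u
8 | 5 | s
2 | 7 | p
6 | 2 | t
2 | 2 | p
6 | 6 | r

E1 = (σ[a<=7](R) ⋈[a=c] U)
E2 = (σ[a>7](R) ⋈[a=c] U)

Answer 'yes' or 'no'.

E1 stepwise |·|:
  R → 6
  σ[a<=7](R) → 5
  U → 5
  (σ[a<=7](R) ⋈[a=c] U) → 2
E2 stepwise |·|:
  R → 6
  σ[a>7](R) → 1
  U → 5
  (σ[a>7](R) ⋈[a=c] U) → 0

E1 result:
a | y | v | c | d | u
6 | t | t | 6 | 2 | t
6 | t | t | 6 | 6 | r
E2 result:
a | y | v | c | d | u
(0 rows)
Witness: (6, 't', 't', 6, 2, 't') appears 1× in E1 but 0× in E2.

no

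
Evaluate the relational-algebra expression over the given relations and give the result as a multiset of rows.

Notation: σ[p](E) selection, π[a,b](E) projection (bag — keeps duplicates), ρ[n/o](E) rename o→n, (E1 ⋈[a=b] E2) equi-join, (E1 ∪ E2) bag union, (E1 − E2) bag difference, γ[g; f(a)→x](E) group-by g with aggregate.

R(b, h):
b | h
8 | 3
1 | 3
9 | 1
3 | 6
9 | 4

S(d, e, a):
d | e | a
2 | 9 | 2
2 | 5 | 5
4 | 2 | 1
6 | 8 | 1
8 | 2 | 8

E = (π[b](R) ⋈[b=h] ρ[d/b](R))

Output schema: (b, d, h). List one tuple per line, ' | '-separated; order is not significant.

Subexpression sizes:
  R → 5
  π[b](R) → 5
  R → 5
  ρ[d/b](R) → 5
  (π[b](R) ⋈[b=h] ρ[d/b](R)) → 3

== RESULT ==
b | d | h
1 | 9 | 1
3 | 1 | 3
3 | 8 | 3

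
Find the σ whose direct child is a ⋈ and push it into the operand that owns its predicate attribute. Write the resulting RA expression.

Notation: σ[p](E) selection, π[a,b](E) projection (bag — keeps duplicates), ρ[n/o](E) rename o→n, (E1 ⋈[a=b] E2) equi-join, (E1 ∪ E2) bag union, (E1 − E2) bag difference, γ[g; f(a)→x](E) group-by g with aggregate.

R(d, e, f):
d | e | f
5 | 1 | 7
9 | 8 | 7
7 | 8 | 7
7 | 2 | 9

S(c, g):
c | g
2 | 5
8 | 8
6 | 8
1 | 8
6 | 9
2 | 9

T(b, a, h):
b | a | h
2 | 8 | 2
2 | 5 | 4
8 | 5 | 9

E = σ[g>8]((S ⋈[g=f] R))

σ filters on g, owned by the left side.
E' = (σ[g>8](S) ⋈[g=f] R)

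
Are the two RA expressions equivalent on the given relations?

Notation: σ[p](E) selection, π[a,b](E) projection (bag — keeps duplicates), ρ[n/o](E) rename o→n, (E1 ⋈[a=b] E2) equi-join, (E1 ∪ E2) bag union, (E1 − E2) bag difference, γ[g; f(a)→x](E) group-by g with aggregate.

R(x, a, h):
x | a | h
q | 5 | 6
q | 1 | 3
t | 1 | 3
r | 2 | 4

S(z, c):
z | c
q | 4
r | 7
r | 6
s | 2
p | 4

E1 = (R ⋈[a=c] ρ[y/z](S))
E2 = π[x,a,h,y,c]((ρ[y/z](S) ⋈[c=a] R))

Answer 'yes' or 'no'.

E1 row counts bottom-up:
  R → 4
  S → 5
  ρ[y/z](S) → 5
  (R ⋈[a=c] ρ[y/z](S)) → 1
E2 row counts bottom-up:
  S → 5
  ρ[y/z](S) → 5
  R → 4
  (ρ[y/z](S) ⋈[c=a] R) → 1
  π[x,a,h,y,c]((ρ[y/z](S) ⋈[c=a] R)) → 1

E1 and E2 produce the same multiset:
x | a | h | y | c
r | 2 | 4 | s | 2

yes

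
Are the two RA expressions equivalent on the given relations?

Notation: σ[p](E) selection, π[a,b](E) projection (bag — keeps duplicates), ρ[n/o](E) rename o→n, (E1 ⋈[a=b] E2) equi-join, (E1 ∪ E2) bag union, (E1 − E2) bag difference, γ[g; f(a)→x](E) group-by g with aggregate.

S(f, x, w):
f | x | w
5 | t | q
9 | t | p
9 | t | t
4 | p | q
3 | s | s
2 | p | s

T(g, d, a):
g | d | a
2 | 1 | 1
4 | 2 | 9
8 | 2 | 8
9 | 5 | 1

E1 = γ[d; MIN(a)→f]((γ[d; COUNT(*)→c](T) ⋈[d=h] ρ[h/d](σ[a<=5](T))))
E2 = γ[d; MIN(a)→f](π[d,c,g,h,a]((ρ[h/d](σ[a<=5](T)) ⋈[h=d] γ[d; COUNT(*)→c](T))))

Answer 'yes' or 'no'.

E1 stepwise |·|:
  T → 4
  γ[d; COUNT(*)→c](T) → 3
  T → 4
  σ[a<=5](T) → 2
  ρ[h/d](σ[a<=5](T)) → 2
  (γ[d; COUNT(*)→c](T) ⋈[d=h] ρ[h/d](σ[a<=5](T))) → 2
  γ[d; MIN(a)→f]((γ[d; COUNT(*)→c](T) ⋈[d=h] ρ[h/d](σ[a<=5](T)))) → 2
E2 stepwise |·|:
  T → 4
  σ[a<=5](T) → 2
  ρ[h/d](σ[a<=5](T)) → 2
  T → 4
  γ[d; COUNT(*)→c](T) → 3
  (ρ[h/d](σ[a<=5](T)) ⋈[h=d] γ[d; COUNT(*)→c](T)) → 2
  π[d,c,g,h,a]((ρ[h/d](σ[a<=5](T)) ⋈[h=d] γ[d; COUNT(*)→c](T))) → 2
  γ[d; MIN(a)→f](π[d,c,g,h,a]((ρ[h/d](σ[a<=5](T)) ⋈[h=d] γ[d; COUNT(*)→c](T)))) → 2

E1 and E2 produce the same multiset:
d | f
1 | 1
5 | 1

yes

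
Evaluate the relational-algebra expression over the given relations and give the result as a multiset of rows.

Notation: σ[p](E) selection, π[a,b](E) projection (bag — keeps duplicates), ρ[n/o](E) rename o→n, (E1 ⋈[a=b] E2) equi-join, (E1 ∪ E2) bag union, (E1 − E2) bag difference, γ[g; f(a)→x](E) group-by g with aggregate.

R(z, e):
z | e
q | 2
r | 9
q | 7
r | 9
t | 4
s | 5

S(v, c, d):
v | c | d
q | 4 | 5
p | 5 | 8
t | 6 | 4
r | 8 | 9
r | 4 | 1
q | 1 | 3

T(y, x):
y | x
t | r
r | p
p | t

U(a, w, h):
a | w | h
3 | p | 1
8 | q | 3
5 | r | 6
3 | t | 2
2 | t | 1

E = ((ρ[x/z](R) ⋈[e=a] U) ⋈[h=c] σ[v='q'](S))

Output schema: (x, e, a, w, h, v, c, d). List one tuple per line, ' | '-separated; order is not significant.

Subexpression sizes:
  R → 6
  ρ[x/z](R) → 6
  U → 5
  (ρ[x/z](R) ⋈[e=a] U) → 2
  S → 6
  σ[v='q'](S) → 2
  ((ρ[x/z](R) ⋈[e=a] U) ⋈[h=c] σ[v='q'](S)) → 1

== RESULT ==
x | e | a | w | h | v | c | d
q | 2 | 2 | t | 1 | q | 1 | 3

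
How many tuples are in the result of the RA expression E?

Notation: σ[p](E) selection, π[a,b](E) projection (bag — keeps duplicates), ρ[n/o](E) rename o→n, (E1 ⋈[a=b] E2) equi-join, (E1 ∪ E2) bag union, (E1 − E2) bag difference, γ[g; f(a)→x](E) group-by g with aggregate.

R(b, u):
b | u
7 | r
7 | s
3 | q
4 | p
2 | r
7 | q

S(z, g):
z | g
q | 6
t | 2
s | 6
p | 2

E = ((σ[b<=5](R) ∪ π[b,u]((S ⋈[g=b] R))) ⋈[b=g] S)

Stepwise |·|:
  R → 6
  σ[b<=5](R) → 3
  S → 4
  R → 6
  (S ⋈[g=b] R) → 2
  π[b,u]((S ⋈[g=b] R)) → 2
  (σ[b<=5](R) ∪ π[b,u]((S ⋈[g=b] R))) → 5
  S → 4
  ((σ[b<=5](R) ∪ π[b,u]((S ⋈[g=b] R))) ⋈[b=g] S) → 6

|E| = 6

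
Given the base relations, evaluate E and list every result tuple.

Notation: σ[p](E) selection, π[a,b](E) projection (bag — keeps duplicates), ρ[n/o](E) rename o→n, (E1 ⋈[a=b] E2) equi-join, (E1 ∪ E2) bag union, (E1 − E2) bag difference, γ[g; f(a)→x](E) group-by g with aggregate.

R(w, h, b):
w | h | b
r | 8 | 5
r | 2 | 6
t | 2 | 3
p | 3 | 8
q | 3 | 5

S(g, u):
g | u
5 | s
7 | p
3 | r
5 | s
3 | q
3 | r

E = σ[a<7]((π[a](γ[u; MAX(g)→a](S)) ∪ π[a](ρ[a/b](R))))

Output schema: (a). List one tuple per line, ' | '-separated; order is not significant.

Stepwise |·|:
  S → 6
  γ[u; MAX(g)→a](S) → 4
  π[a](γ[u; MAX(g)→a](S)) → 4
  R → 5
  ρ[a/b](R) → 5
  π[a](ρ[a/b](R)) → 5
  (π[a](γ[u; MAX(g)→a](S)) ∪ π[a](ρ[a/b](R))) → 9
  σ[a<7]((π[a](γ[u; MAX(g)→a](S)) ∪ π[a](ρ[a/b](R)))) → 7

== RESULT ==
a
3
3
3
5
5
5
6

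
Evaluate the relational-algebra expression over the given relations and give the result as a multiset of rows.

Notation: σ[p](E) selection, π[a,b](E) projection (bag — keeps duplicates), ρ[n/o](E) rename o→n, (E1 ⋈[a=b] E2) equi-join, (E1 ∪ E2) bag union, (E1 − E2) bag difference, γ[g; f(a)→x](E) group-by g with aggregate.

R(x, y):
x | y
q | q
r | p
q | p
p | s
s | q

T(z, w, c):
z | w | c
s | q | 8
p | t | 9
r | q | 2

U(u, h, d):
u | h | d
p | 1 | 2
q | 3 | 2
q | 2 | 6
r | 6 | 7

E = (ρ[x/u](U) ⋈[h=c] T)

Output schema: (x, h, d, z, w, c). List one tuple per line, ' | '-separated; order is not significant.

Stepwise |·|:
  U → 4
  ρ[x/u](U) → 4
  T → 3
  (ρ[x/u](U) ⋈[h=c] T) → 1

== RESULT ==
x | h | d | z | w | c
q | 2 | 6 | r | q | 2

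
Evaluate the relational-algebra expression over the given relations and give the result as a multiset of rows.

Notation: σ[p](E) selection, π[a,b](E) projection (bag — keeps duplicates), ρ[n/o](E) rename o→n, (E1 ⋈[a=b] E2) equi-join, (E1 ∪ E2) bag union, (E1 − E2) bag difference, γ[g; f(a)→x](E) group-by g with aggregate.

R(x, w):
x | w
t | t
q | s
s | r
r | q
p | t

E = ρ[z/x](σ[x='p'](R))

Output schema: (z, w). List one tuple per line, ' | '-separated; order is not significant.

Per-node cardinality:
  R → 5
  σ[x='p'](R) → 1
  ρ[z/x](σ[x='p'](R)) → 1

== RESULT ==
z | w
p | t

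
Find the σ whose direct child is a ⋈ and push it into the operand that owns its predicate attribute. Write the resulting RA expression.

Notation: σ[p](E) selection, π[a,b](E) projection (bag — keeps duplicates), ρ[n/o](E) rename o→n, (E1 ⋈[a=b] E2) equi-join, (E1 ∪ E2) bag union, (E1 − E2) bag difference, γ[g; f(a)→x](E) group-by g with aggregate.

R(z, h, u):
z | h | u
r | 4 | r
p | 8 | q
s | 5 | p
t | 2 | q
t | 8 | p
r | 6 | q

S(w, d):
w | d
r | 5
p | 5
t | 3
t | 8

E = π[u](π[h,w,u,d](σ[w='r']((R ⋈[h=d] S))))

σ filters on w, owned by the right side.
E' = π[u](π[h,w,u,d]((R ⋈[h=d] σ[w='r'](S))))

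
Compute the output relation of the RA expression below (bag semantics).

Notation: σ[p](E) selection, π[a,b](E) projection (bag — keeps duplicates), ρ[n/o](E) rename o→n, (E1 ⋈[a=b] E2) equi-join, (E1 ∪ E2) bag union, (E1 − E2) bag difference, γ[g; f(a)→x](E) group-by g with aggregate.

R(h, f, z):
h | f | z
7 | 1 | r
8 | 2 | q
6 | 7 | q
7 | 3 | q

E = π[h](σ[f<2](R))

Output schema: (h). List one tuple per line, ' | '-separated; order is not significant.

Per-node cardinality:
  R → 4
  σ[f<2](R) → 1
  π[h](σ[f<2](R)) → 1

== RESULT ==
h
7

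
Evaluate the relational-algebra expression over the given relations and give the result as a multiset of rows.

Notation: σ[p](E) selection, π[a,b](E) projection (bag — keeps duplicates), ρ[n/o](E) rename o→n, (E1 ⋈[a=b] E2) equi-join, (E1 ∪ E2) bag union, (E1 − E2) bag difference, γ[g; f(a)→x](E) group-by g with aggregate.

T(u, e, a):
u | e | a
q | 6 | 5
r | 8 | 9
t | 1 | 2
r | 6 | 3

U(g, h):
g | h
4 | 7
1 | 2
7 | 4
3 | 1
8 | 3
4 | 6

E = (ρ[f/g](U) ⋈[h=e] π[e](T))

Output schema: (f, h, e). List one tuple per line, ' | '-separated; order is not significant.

Subexpression sizes:
  U → 6
  ρ[f/g](U) → 6
  T → 4
  π[e](T) → 4
  (ρ[f/g](U) ⋈[h=e] π[e](T)) → 3

== RESULT ==
f | h | e
3 | 1 | 1
4 | 6 | 6
4 | 6 | 6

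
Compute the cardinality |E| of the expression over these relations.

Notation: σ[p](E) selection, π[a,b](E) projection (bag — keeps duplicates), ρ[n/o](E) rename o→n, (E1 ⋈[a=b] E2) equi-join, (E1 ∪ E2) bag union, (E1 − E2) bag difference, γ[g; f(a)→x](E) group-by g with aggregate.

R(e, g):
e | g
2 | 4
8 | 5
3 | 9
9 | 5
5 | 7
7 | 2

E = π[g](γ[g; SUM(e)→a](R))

Row counts bottom-up:
  R → 6
  γ[g; SUM(e)→a](R) → 5
  π[g](γ[g; SUM(e)→a](R)) → 5

|E| = 5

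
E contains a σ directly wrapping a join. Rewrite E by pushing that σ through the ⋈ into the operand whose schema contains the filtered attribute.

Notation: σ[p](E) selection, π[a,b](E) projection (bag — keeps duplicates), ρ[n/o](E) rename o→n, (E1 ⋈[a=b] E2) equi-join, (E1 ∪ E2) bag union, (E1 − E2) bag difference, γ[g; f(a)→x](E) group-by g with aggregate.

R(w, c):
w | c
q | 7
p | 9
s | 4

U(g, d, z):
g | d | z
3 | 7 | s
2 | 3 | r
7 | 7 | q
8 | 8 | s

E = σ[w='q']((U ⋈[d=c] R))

σ filters on w, owned by the right side.
E' = (U ⋈[d=c] σ[w='q'](R))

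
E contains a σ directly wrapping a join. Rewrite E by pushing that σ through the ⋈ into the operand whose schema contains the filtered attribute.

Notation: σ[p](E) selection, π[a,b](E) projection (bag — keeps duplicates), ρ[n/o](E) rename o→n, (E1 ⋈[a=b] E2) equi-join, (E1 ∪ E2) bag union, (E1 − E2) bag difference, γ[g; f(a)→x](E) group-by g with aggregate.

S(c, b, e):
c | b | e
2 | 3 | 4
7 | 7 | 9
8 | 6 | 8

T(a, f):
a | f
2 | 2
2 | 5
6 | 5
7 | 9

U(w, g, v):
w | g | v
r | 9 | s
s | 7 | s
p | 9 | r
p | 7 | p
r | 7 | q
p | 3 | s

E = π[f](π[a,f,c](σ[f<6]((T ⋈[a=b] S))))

σ filters on f, owned by the left side.
E' = π[f](π[a,f,c]((σ[f<6](T) ⋈[a=b] S)))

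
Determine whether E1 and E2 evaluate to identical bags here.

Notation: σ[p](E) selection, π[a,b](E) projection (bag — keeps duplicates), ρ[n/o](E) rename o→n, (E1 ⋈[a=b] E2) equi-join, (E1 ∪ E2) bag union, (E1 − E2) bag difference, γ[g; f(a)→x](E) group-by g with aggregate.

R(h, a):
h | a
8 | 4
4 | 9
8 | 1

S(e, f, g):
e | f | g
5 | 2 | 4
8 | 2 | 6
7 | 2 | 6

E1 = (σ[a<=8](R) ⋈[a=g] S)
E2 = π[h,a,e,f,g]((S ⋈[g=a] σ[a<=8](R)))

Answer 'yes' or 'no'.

E1 per-node cardinality:
  R → 3
  σ[a<=8](R) → 2
  S → 3
  (σ[a<=8](R) ⋈[a=g] S) → 1
E2 per-node cardinality:
  S → 3
  R → 3
  σ[a<=8](R) → 2
  (S ⋈[g=a] σ[a<=8](R)) → 1
  π[h,a,e,f,g]((S ⋈[g=a] σ[a<=8](R))) → 1

E1 and E2 produce the same multiset:
h | a | e | f | g
8 | 4 | 5 | 2 | 4

yes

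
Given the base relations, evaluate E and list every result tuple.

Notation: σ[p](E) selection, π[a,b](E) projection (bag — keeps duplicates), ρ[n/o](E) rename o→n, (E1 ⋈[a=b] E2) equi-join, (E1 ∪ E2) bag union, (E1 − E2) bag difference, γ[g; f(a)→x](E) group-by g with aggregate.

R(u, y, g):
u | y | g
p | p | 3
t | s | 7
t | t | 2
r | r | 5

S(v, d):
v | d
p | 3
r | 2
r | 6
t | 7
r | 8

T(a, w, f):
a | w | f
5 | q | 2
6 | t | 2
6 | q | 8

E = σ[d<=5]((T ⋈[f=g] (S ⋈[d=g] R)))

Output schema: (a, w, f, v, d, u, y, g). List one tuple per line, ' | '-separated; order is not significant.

Stepwise |·|:
  T → 3
  S → 5
  R → 4
  (S ⋈[d=g] R) → 3
  (T ⋈[f=g] (S ⋈[d=g] R)) → 2
  σ[d<=5]((T ⋈[f=g] (S ⋈[d=g] R))) → 2

== RESULT ==
a | w | f | v | d | u | y | g
5 | q | 2 | r | 2 | t | t | 2
6 | t | 2 | r | 2 | t | t | 2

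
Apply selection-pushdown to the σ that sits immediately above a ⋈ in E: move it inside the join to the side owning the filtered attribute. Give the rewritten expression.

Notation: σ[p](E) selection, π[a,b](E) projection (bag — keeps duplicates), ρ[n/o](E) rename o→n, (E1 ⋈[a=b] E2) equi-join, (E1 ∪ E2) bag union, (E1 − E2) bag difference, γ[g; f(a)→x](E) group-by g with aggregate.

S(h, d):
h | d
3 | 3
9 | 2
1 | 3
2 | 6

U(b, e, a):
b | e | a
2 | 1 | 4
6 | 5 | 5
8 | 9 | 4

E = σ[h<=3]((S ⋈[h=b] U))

σ filters on h, owned by the left side.
E' = (σ[h<=3](S) ⋈[h=b] U)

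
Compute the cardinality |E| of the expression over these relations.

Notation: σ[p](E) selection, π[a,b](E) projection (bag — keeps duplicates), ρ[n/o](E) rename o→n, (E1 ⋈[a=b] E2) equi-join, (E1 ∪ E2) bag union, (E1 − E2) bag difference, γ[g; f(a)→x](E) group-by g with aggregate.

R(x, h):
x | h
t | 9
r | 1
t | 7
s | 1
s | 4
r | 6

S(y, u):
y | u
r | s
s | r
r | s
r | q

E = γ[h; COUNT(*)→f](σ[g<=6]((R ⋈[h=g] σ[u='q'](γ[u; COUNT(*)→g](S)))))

Stepwise |·|:
  R → 6
  S → 4
  γ[u; COUNT(*)→g](S) → 3
  σ[u='q'](γ[u; COUNT(*)→g](S)) → 1
  (R ⋈[h=g] σ[u='q'](γ[u; COUNT(*)→g](S))) → 2
  σ[g<=6]((R ⋈[h=g] σ[u='q'](γ[u; COUNT(*)→g](S)))) → 2
  γ[h; COUNT(*)→f](σ[g<=6]((R ⋈[h=g] σ[u='q'](γ[u; COUNT(*)→g](S))))) → 1

|E| = 1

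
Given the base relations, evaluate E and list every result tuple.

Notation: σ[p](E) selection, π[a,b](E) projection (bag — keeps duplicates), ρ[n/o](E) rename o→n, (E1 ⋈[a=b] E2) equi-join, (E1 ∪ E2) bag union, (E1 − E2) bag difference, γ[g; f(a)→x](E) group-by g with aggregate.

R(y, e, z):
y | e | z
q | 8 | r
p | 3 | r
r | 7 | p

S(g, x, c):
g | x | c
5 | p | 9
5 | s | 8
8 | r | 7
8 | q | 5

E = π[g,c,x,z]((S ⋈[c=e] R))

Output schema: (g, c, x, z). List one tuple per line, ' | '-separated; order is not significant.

Row counts bottom-up:
  S → 4
  R → 3
  (S ⋈[c=e] R) → 2
  π[g,c,x,z]((S ⋈[c=e] R)) → 2

== RESULT ==
g | c | x | z
5 | 8 | s | r
8 | 7 | r | p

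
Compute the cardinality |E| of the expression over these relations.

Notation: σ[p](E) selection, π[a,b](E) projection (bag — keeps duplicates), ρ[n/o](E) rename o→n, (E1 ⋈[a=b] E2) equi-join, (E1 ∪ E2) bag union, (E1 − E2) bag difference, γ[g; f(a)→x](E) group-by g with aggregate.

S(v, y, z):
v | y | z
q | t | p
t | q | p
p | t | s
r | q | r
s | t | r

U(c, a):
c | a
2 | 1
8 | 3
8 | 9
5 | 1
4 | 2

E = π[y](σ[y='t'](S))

Row counts bottom-up:
  S → 5
  σ[y='t'](S) → 3
  π[y](σ[y='t'](S)) → 3

|E| = 3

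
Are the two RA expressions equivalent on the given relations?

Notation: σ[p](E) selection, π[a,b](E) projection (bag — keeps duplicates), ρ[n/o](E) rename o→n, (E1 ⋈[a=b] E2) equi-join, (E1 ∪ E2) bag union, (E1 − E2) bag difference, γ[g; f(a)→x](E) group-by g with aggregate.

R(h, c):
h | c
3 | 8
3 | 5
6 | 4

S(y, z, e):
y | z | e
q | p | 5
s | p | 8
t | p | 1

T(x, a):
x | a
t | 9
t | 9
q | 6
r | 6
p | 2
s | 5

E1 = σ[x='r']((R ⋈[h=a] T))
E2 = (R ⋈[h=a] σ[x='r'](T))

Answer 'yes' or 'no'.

E1 stepwise |·|:
  R → 3
  T → 6
  (R ⋈[h=a] T) → 2
  σ[x='r']((R ⋈[h=a] T)) → 1
E2 stepwise |·|:
  R → 3
  T → 6
  σ[x='r'](T) → 1
  (R ⋈[h=a] σ[x='r'](T)) → 1

E1 and E2 produce the same multiset:
h | c | x | a
6 | 4 | r | 6

yes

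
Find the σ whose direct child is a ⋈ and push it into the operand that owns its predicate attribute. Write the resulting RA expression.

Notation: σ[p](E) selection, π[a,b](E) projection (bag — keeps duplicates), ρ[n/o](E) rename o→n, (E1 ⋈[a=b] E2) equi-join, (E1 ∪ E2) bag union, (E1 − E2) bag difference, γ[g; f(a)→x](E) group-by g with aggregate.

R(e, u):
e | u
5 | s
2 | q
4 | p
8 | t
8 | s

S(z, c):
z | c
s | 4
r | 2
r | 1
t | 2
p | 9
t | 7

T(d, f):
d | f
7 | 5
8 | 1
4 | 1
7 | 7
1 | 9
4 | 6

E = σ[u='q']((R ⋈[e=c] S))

σ filters on u, owned by the left side.
E' = (σ[u='q'](R) ⋈[e=c] S)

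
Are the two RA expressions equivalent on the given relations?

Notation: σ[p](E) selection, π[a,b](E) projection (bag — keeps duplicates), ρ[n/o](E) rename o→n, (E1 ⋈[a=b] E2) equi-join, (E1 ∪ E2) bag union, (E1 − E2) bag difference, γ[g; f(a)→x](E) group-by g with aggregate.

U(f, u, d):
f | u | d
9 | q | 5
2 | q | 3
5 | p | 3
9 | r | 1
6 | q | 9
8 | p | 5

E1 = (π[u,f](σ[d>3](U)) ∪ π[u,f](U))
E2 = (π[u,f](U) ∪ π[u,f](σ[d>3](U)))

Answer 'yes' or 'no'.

E1 stepwise |·|:
  U → 6
  σ[d>3](U) → 3
  π[u,f](σ[d>3](U)) → 3
  U → 6
  π[u,f](U) → 6
  (π[u,f](σ[d>3](U)) ∪ π[u,f](U)) → 9
E2 stepwise |·|:
  U → 6
  π[u,f](U) → 6
  U → 6
  σ[d>3](U) → 3
  π[u,f](σ[d>3](U)) → 3
  (π[u,f](U) ∪ π[u,f](σ[d>3](U))) → 9

E1 and E2 produce the same multiset:
u | f
p | 5
p | 8
p | 8
q | 2
q | 6
q | 6
q | 9
q | 9
r | 9

yes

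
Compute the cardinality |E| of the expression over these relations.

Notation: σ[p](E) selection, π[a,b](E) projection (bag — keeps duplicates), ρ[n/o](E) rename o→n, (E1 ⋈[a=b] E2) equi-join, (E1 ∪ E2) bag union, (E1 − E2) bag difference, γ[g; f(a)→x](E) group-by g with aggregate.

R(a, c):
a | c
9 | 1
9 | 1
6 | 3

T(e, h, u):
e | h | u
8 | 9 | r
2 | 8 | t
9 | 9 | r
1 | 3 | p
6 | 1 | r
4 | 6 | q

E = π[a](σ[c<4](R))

Row counts bottom-up:
  R → 3
  σ[c<4](R) → 3
  π[a](σ[c<4](R)) → 3

|E| = 3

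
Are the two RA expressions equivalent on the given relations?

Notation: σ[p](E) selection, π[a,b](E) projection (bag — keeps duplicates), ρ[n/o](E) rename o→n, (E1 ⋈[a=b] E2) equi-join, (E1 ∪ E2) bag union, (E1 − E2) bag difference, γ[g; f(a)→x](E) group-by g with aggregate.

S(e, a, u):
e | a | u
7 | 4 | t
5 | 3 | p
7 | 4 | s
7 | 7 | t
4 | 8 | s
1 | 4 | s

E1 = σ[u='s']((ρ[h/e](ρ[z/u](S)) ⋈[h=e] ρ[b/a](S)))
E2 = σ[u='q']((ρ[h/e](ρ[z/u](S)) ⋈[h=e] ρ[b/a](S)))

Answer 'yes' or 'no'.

E1 stepwise |·|:
  S → 6
  ρ[z/u](S) → 6
  ρ[h/e](ρ[z/u](S)) → 6
  S → 6
  ρ[b/a](S) → 6
  (ρ[h/e](ρ[z/u](S)) ⋈[h=e] ρ[b/a](S)) → 12
  σ[u='s']((ρ[h/e](ρ[z/u](S)) ⋈[h=e] ρ[b/a](S))) → 5
E2 stepwise |·|:
  S → 6
  ρ[z/u](S) → 6
  ρ[h/e](ρ[z/u](S)) → 6
  S → 6
  ρ[b/a](S) → 6
  (ρ[h/e](ρ[z/u](S)) ⋈[h=e] ρ[b/a](S)) → 12
  σ[u='q']((ρ[h/e](ρ[z/u](S)) ⋈[h=e] ρ[b/a](S))) → 0

E1 result:
h | a | z | e | b | u
1 | 4 | s | 1 | 4 | s
4 | 8 | s | 4 | 8 | s
7 | 4 | s | 7 | 4 | s
7 | 4 | t | 7 | 4 | s
7 | 7 | t | 7 | 4 | s
E2 result:
h | a | z | e | b | u
(0 rows)
Witness: (7, 7, 't', 7, 4, 's') appears 1× in E1 but 0× in E2.

no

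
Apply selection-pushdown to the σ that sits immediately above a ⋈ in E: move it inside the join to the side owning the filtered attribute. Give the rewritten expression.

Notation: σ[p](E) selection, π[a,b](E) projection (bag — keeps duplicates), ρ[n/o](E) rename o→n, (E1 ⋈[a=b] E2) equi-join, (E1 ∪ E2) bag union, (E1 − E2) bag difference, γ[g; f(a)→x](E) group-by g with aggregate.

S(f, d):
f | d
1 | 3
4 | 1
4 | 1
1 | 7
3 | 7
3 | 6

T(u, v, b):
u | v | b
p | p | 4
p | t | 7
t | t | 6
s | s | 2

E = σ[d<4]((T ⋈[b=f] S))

σ filters on d, owned by the right side.
E' = (T ⋈[b=f] σ[d<4](S))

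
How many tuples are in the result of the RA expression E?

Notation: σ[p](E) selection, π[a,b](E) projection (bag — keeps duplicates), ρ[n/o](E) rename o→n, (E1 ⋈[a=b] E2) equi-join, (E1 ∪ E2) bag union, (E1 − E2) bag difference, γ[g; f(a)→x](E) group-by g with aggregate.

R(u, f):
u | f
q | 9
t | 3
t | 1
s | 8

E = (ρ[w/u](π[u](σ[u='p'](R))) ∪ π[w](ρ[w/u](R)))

Subexpression sizes:
  R → 4
  σ[u='p'](R) → 0
  π[u](σ[u='p'](R)) → 0
  ρ[w/u](π[u](σ[u='p'](R))) → 0
  R → 4
  ρ[w/u](R) → 4
  π[w](ρ[w/u](R)) → 4
  (ρ[w/u](π[u](σ[u='p'](R))) ∪ π[w](ρ[w/u](R))) → 4

|E| = 4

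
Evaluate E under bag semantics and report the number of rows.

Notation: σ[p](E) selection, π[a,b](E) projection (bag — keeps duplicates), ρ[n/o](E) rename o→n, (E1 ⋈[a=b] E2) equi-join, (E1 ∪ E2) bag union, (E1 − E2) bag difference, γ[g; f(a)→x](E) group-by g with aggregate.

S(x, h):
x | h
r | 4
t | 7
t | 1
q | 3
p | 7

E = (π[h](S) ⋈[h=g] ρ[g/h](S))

Row counts bottom-up:
  S → 5
  π[h](S) → 5
  S → 5
  ρ[g/h](S) → 5
  (π[h](S) ⋈[h=g] ρ[g/h](S)) → 7

|E| = 7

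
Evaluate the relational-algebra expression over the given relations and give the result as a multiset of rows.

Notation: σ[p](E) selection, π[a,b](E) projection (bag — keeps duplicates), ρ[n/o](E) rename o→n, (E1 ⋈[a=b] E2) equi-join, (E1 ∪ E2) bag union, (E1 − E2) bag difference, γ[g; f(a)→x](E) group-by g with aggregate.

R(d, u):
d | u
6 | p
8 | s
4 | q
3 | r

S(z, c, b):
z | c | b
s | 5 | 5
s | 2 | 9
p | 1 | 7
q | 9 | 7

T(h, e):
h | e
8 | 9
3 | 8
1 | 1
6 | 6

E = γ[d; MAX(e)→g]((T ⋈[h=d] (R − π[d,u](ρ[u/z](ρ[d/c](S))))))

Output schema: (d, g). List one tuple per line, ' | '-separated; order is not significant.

Stepwise |·|:
  T → 4
  R → 4
  S → 4
  ρ[d/c](S) → 4
  ρ[u/z](ρ[d/c](S)) → 4
  π[d,u](ρ[u/z](ρ[d/c](S))) → 4
  (R − π[d,u](ρ[u/z](ρ[d/c](S)))) → 4
  (T ⋈[h=d] (R − π[d,u](ρ[u/z](ρ[d/c](S))))) → 3
  γ[d; MAX(e)→g]((T ⋈[h=d] (R − π[d,u](ρ[u/z](ρ[d/c](S)))))) → 3

== RESULT ==
d | g
3 | 8
6 | 6
8 | 9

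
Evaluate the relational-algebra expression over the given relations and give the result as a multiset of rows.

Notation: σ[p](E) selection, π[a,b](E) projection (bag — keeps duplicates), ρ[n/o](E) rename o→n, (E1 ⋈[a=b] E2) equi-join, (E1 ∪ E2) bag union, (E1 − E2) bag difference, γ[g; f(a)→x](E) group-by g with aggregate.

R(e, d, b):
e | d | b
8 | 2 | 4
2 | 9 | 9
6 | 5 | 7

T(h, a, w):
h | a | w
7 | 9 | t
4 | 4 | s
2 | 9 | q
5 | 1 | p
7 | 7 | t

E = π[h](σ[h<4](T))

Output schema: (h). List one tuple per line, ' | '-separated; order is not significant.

Stepwise |·|:
  T → 5
  σ[h<4](T) → 1
  π[h](σ[h<4](T)) → 1

== RESULT ==
h
2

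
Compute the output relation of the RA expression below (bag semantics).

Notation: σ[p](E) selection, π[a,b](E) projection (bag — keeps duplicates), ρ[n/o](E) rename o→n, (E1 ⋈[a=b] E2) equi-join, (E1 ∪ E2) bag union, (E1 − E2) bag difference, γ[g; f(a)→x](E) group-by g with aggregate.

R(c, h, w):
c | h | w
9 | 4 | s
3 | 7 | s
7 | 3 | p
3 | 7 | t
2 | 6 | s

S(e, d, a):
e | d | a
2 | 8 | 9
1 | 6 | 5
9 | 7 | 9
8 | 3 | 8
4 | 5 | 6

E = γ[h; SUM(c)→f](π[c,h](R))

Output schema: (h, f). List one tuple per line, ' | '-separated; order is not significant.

Per-node cardinality:
  R → 5
  π[c,h](R) → 5
  γ[h; SUM(c)→f](π[c,h](R)) → 4

== RESULT ==
h | f
3 | 7
4 | 9
6 | 2
7 | 6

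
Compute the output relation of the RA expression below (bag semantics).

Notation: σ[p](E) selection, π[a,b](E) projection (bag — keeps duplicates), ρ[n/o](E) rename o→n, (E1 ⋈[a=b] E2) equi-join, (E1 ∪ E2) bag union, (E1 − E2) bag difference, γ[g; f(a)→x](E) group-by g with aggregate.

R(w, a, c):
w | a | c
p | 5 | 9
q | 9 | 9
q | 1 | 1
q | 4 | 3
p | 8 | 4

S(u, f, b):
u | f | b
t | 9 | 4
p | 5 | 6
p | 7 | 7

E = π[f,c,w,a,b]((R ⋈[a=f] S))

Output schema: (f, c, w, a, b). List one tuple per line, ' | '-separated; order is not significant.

Stepwise |·|:
  R → 5
  S → 3
  (R ⋈[a=f] S) → 2
  π[f,c,w,a,b]((R ⋈[a=f] S)) → 2

== RESULT ==
f | c | w | a | b
5 | 9 | p | 5 | 6
9 | 9 | q | 9 | 4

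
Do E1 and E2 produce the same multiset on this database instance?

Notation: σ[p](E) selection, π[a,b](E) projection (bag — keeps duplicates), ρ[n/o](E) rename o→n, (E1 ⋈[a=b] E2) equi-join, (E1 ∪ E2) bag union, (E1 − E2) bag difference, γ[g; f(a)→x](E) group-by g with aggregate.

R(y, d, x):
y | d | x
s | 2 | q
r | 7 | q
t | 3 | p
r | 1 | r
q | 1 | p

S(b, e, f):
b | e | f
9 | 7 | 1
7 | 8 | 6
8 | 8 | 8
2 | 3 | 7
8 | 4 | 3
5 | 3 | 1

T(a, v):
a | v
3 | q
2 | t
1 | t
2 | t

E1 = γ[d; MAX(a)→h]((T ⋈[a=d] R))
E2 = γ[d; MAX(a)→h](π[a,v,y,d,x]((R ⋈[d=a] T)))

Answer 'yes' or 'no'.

E1 subexpression sizes:
  T → 4
  R → 5
  (T ⋈[a=d] R) → 5
  γ[d; MAX(a)→h]((T ⋈[a=d] R)) → 3
E2 subexpression sizes:
  R → 5
  T → 4
  (R ⋈[d=a] T) → 5
  π[a,v,y,d,x]((R ⋈[d=a] T)) → 5
  γ[d; MAX(a)→h](π[a,v,y,d,x]((R ⋈[d=a] T))) → 3

E1 and E2 produce the same multiset:
d | h
1 | 1
2 | 2
3 | 3

yes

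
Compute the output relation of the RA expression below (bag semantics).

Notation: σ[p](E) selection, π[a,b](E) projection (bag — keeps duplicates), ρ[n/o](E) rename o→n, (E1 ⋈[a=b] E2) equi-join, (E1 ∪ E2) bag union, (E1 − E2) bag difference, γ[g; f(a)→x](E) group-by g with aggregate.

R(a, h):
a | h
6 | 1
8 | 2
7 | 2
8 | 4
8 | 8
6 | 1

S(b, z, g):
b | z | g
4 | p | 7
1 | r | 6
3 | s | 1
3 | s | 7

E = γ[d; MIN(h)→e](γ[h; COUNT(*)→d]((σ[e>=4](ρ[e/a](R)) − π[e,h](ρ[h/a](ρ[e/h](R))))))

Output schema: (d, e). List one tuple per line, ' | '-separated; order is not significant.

Subexpression sizes:
  R → 6
  ρ[e/a](R) → 6
  σ[e>=4](ρ[e/a](R)) → 6
  R → 6
  ρ[e/h](R) → 6
  ρ[h/a](ρ[e/h](R)) → 6
  π[e,h](ρ[h/a](ρ[e/h](R))) → 6
  (σ[e>=4](ρ[e/a](R)) − π[e,h](ρ[h/a](ρ[e/h](R)))) → 5
  γ[h; COUNT(*)→d]((σ[e>=4](ρ[e/a](R)) − π[e,h](ρ[h/a](ρ[e/h](R))))) → 3
  γ[d; MIN(h)→e](γ[h; COUNT(*)→d]((σ[e>=4](ρ[e/a](R)) − π[e,h](ρ[h/a](ρ[e/h](R)))))) → 2

== RESULT ==
d | e
1 | 4
2 | 1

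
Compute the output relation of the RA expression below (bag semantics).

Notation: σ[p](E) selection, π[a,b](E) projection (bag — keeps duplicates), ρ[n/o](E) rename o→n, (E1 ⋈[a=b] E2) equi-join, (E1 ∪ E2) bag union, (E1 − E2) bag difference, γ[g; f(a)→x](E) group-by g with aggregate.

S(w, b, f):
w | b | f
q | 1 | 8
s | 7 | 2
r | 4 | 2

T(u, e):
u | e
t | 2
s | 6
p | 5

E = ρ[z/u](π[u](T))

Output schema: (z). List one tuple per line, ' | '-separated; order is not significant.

Subexpression sizes:
  T → 3
  π[u](T) → 3
  ρ[z/u](π[u](T)) → 3

== RESULT ==
z
p
s
t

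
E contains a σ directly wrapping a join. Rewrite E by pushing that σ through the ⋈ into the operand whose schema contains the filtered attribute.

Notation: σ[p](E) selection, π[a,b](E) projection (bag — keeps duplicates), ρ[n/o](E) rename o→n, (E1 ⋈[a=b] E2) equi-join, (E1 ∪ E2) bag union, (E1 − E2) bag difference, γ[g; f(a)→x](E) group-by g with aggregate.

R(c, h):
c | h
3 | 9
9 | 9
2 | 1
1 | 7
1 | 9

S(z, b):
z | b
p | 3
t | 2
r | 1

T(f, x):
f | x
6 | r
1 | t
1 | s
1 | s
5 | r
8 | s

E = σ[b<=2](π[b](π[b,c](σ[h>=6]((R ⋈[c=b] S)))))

σ filters on h, owned by the left side.
E' = σ[b<=2](π[b](π[b,c]((σ[h>=6](R) ⋈[c=b] S))))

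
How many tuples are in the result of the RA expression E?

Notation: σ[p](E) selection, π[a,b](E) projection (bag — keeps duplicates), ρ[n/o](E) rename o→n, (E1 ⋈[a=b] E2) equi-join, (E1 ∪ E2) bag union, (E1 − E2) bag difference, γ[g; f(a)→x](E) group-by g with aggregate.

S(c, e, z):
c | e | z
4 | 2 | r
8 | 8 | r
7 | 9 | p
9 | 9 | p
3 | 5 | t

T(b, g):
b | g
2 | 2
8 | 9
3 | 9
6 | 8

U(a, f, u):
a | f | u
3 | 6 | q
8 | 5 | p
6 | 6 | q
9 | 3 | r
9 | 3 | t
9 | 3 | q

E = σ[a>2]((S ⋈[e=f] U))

Row counts bottom-up:
  S → 5
  U → 6
  (S ⋈[e=f] U) → 1
  σ[a>2]((S ⋈[e=f] U)) → 1

|E| = 1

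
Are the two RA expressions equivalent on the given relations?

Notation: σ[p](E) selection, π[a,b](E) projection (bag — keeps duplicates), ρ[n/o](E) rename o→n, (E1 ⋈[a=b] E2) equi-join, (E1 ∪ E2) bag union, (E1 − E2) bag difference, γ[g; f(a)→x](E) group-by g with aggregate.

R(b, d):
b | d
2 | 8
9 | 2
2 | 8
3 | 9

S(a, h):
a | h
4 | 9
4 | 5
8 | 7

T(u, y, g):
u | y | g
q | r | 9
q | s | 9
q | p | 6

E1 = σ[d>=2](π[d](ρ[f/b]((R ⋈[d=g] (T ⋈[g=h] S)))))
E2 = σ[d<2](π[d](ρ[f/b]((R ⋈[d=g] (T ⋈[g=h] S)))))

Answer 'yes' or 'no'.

E1 row counts bottom-up:
  R → 4
  T → 3
  S → 3
  (T ⋈[g=h] S) → 2
  (R ⋈[d=g] (T ⋈[g=h] S)) → 2
  ρ[f/b]((R ⋈[d=g] (T ⋈[g=h] S))) → 2
  π[d](ρ[f/b]((R ⋈[d=g] (T ⋈[g=h] S)))) → 2
  σ[d>=2](π[d](ρ[f/b]((R ⋈[d=g] (T ⋈[g=h] S))))) → 2
E2 row counts bottom-up:
  R → 4
  T → 3
  S → 3
  (T ⋈[g=h] S) → 2
  (R ⋈[d=g] (T ⋈[g=h] S)) → 2
  ρ[f/b]((R ⋈[d=g] (T ⋈[g=h] S))) → 2
  π[d](ρ[f/b]((R ⋈[d=g] (T ⋈[g=h] S)))) → 2
  σ[d<2](π[d](ρ[f/b]((R ⋈[d=g] (T ⋈[g=h] S))))) → 0

E1 result:
d
9
9
E2 result:
d
(0 rows)
Witness: (9,) appears 2× in E1 but 0× in E2.

no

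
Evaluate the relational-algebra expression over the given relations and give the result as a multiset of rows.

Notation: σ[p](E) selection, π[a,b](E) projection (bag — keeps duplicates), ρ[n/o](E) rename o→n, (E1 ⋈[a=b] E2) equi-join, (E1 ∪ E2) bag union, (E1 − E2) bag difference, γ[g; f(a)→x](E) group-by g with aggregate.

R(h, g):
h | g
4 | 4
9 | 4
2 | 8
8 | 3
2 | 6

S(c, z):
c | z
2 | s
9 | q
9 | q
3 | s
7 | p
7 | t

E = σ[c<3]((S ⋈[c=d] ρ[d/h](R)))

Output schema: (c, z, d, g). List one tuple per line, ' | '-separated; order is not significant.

Stepwise |·|:
  S → 6
  R → 5
  ρ[d/h](R) → 5
  (S ⋈[c=d] ρ[d/h](R)) → 4
  σ[c<3]((S ⋈[c=d] ρ[d/h](R))) → 2

== RESULT ==
c | z | d | g
2 | s | 2 | 6
2 | s | 2 | 8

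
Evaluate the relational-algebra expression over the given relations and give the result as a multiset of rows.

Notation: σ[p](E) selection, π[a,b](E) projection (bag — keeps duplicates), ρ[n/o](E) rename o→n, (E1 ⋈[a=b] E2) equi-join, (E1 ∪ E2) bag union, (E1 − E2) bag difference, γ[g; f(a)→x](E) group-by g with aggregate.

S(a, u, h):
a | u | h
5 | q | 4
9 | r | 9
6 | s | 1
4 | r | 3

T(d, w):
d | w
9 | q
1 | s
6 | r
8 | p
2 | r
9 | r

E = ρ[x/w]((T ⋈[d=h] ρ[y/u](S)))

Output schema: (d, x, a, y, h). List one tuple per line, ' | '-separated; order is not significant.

Row counts bottom-up:
  T → 6
  S → 4
  ρ[y/u](S) → 4
  (T ⋈[d=h] ρ[y/u](S)) → 3
  ρ[x/w]((T ⋈[d=h] ρ[y/u](S))) → 3

== RESULT ==
d | x | a | y | h
1 | s | 6 | s | 1
9 | q | 9 | r | 9
9 | r | 9 | r | 9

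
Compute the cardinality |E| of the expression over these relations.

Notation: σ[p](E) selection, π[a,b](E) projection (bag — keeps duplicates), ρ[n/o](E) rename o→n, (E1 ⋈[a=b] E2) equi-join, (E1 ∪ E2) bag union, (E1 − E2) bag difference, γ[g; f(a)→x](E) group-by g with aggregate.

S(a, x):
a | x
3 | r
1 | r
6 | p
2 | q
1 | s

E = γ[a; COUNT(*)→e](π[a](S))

Subexpression sizes:
  S → 5
  π[a](S) → 5
  γ[a; COUNT(*)→e](π[a](S)) → 4

|E| = 4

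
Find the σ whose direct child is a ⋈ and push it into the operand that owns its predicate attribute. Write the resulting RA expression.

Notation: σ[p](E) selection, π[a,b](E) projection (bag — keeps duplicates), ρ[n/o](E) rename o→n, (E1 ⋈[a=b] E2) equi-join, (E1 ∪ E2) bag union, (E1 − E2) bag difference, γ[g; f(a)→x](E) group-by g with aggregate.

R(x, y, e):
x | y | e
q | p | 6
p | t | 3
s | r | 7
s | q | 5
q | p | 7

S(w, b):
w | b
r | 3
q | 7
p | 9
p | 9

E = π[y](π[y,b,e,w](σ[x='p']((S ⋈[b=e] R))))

σ filters on x, owned by the right side.
E' = π[y](π[y,b,e,w]((S ⋈[b=e] σ[x='p'](R))))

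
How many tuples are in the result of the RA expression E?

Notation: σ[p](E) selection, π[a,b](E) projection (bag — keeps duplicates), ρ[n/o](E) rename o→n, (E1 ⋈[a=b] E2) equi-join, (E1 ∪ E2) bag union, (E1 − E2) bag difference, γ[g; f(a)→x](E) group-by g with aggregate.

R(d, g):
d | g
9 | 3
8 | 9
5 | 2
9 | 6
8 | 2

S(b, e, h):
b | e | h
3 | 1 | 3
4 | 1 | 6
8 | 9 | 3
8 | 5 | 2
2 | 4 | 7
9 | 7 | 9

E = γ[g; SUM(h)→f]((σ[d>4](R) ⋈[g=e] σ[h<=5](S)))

Per-node cardinality:
  R → 5
  σ[d>4](R) → 5
  S → 6
  σ[h<=5](S) → 3
  (σ[d>4](R) ⋈[g=e] σ[h<=5](S)) → 1
  γ[g; SUM(h)→f]((σ[d>4](R) ⋈[g=e] σ[h<=5](S))) → 1

|E| = 1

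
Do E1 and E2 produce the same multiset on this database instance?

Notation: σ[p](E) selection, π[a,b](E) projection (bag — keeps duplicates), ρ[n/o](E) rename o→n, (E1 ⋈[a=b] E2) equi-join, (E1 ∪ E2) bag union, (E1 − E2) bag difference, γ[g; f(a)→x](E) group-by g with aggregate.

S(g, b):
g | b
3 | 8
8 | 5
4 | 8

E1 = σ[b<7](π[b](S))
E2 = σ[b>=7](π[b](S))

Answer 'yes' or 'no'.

E1 subexpression sizes:
  S → 3
  π[b](S) → 3
  σ[b<7](π[b](S)) → 1
E2 subexpression sizes:
  S → 3
  π[b](S) → 3
  σ[b>=7](π[b](S)) → 2

E1 result:
b
5
E2 result:
b
8
8
Witness: (8,) appears 0× in E1 but 2× in E2.

no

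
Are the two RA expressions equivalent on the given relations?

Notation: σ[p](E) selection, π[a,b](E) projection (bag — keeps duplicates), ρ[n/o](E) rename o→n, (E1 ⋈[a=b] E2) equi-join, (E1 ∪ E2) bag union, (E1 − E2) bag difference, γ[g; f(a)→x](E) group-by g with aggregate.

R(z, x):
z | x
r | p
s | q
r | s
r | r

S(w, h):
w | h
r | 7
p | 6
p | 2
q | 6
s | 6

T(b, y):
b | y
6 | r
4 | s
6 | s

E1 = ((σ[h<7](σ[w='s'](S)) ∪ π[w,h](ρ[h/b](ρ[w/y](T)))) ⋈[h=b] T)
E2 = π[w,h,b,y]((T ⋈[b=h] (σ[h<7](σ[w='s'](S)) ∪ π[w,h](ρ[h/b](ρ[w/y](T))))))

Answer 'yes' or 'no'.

E1 stepwise |·|:
  S → 5
  σ[w='s'](S) → 1
  σ[h<7](σ[w='s'](S)) → 1
  T → 3
  ρ[w/y](T) → 3
  ρ[h/b](ρ[w/y](T)) → 3
  π[w,h](ρ[h/b](ρ[w/y](T))) → 3
  (σ[h<7](σ[w='s'](S)) ∪ π[w,h](ρ[h/b](ρ[w/y](T)))) → 4
  T → 3
  ((σ[h<7](σ[w='s'](S)) ∪ π[w,h](ρ[h/b](ρ[w/y](T)))) ⋈[h=b] T) → 7
E2 stepwise |·|:
  T → 3
  S → 5
  σ[w='s'](S) → 1
  σ[h<7](σ[w='s'](S)) → 1
  T → 3
  ρ[w/y](T) → 3
  ρ[h/b](ρ[w/y](T)) → 3
  π[w,h](ρ[h/b](ρ[w/y](T))) → 3
  (σ[h<7](σ[w='s'](S)) ∪ π[w,h](ρ[h/b](ρ[w/y](T)))) → 4
  (T ⋈[b=h] (σ[h<7](σ[w='s'](S)) ∪ π[w,h](ρ[h/b](ρ[w/y](T))))) → 7
  π[w,h,b,y]((T ⋈[b=h] (σ[h<7](σ[w='s'](S)) ∪ π[w,h](ρ[h/b](ρ[w/y](T)))))) → 7

E1 and E2 produce the same multiset:
w | h | b | y
r | 6 | 6 | r
r | 6 | 6 | s
s | 4 | 4 | s
s | 6 | 6 | r
s | 6 | 6 | r
s | 6 | 6 | s
s | 6 | 6 | s

yes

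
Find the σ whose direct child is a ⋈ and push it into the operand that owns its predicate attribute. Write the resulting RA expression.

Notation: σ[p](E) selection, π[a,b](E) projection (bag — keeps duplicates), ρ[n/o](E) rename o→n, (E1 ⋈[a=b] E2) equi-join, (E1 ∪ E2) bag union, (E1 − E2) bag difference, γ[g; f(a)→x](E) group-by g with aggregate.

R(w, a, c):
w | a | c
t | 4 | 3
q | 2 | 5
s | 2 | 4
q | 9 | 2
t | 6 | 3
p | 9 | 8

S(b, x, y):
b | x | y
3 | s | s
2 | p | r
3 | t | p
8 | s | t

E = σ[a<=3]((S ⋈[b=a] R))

σ filters on a, owned by the right side.
E' = (S ⋈[b=a] σ[a<=3](R))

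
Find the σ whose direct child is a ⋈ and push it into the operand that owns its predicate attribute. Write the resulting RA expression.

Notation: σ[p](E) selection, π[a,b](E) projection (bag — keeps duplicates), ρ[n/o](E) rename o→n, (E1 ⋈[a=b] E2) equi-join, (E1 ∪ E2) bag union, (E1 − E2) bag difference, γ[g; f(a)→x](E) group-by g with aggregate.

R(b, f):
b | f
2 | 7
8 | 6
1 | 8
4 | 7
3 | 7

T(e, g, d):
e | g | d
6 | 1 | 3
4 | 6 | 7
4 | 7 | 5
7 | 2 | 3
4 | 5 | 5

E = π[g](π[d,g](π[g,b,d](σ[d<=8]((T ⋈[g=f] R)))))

σ filters on d, owned by the left side.
E' = π[g](π[d,g](π[g,b,d]((σ[d<=8](T) ⋈[g=f] R))))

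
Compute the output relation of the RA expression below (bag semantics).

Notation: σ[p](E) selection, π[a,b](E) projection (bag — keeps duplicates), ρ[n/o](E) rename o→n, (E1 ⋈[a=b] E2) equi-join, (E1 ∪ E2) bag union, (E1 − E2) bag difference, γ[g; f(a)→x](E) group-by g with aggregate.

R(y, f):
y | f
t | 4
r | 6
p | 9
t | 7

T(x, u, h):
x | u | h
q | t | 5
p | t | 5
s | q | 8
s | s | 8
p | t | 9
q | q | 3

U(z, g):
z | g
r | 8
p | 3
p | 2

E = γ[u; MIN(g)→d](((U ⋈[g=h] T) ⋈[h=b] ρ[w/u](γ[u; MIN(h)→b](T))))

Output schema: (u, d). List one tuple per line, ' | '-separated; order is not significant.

Per-node cardinality:
  U → 3
  T → 6
  (U ⋈[g=h] T) → 3
  T → 6
  γ[u; MIN(h)→b](T) → 3
  ρ[w/u](γ[u; MIN(h)→b](T)) → 3
  ((U ⋈[g=h] T) ⋈[h=b] ρ[w/u](γ[u; MIN(h)→b](T))) → 3
  γ[u; MIN(g)→d](((U ⋈[g=h] T) ⋈[h=b] ρ[w/u](γ[u; MIN(h)→b](T)))) → 2

== RESULT ==
u | d
q | 3
s | 8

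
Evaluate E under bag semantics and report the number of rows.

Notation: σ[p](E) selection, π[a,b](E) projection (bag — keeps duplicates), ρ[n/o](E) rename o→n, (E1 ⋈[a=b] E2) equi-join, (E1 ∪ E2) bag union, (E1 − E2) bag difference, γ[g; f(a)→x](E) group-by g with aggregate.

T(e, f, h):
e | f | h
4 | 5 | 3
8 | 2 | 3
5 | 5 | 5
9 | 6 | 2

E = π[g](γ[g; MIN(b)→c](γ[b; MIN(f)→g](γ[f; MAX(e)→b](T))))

Per-node cardinality:
  T → 4
  γ[f; MAX(e)→b](T) → 3
  γ[b; MIN(f)→g](γ[f; MAX(e)→b](T)) → 3
  γ[g; MIN(b)→c](γ[b; MIN(f)→g](γ[f; MAX(e)→b](T))) → 3
  π[g](γ[g; MIN(b)→c](γ[b; MIN(f)→g](γ[f; MAX(e)→b](T)))) → 3

|E| = 3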